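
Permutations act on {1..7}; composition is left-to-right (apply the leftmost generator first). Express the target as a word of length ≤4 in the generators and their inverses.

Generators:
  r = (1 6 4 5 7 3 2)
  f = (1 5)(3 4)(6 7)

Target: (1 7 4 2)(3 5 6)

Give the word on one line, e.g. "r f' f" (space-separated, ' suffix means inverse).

  after f: (1 5)(3 4)(6 7)
  after r: (1 7 4 2)(3 5 6)

f r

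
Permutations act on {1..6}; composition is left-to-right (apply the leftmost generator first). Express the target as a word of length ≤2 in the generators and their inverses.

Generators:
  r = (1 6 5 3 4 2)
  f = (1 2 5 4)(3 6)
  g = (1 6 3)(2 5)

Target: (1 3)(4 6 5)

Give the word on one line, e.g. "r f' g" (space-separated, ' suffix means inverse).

  after f': (1 4 5 2)(3 6)
  after r': (1 3)(4 6 5)

f' r'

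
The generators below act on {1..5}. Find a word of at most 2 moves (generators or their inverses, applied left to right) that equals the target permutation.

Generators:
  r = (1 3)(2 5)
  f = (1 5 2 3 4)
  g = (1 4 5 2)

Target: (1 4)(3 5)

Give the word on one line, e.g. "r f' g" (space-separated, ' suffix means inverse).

r f

  after r: (1 3)(2 5)
  after f: (1 4)(3 5)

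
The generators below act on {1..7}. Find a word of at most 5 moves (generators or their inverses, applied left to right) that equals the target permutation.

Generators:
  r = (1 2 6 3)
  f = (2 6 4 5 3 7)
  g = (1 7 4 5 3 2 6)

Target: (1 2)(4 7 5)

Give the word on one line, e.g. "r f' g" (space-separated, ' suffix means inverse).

  after r': (1 3 6 2)
  after f: (1 7 2)(3 4 5)
  after g': (2 6)(3 7)
  after g': (1 6 3)(4 7 5)
  after r': (1 2)(4 7 5)

r' f g' g' r'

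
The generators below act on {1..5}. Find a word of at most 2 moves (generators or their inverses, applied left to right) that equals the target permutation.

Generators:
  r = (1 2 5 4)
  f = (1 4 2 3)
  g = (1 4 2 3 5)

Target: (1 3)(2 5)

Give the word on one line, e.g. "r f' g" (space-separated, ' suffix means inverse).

  after f': (1 3 2 4)
  after r': (1 3)(2 5)

f' r'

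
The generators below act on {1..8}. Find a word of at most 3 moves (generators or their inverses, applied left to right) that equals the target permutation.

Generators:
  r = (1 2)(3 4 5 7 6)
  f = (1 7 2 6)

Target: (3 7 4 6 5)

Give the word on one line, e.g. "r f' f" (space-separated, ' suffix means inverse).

r' r'

  after r': (1 2)(3 6 7 5 4)
  after r': (3 7 4 6 5)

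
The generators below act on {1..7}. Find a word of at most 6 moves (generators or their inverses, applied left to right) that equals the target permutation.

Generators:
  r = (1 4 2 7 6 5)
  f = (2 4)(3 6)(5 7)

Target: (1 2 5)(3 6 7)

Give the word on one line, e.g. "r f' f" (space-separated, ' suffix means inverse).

r f f f

  after r: (1 4 2 7 6 5)
  after f: (1 2 5)(3 6 7)
  after f: (1 4 2 7 6 5)
  after f: (1 2 5)(3 6 7)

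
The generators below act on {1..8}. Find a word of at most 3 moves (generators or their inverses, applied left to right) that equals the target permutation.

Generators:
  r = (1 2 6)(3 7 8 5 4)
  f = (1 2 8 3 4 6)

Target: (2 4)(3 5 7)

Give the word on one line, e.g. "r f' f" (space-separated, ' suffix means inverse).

r' r' f'

  after r': (1 6 2)(3 4 5 8 7)
  after r': (1 2 6)(3 5 7 4 8)
  after f': (2 4)(3 5 7)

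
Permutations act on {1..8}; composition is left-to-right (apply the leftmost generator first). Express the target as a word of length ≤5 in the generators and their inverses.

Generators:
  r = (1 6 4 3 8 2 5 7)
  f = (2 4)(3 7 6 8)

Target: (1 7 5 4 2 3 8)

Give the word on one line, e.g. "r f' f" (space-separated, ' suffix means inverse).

  after r: (1 6 4 3 8 2 5 7)
  after r: (1 4 8 5)(2 7 6 3)
  after f: (1 2 6 7 8 5)(3 4)
  after r: (1 5 6)(2 4 8 7)
  after r: (1 7 5 4 2 3 8)

r r f r r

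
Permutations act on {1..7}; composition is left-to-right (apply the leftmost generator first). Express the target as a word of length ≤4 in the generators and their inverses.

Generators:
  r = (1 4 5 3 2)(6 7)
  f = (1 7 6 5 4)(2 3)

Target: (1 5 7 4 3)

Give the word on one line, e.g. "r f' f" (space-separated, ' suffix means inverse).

f' r

  after f': (1 4 5 6 7)(2 3)
  after r: (1 5 7 4 3)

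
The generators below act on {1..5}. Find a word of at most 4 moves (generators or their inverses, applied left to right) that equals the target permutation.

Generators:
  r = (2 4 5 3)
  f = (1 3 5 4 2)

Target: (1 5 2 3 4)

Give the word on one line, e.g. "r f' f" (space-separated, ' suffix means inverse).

  after f: (1 3 5 4 2)
  after f: (1 5 2 3 4)

f f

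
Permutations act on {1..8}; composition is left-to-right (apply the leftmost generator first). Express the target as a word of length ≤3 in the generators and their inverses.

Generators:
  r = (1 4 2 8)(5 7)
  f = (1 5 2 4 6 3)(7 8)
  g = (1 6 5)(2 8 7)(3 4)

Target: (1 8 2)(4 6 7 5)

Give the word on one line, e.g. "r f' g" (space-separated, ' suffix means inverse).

  after g': (1 5 6)(2 7 8)(3 4)
  after r': (1 7 2 5 6 8 4 3)
  after f': (1 8 2)(4 6 7 5)

g' r' f'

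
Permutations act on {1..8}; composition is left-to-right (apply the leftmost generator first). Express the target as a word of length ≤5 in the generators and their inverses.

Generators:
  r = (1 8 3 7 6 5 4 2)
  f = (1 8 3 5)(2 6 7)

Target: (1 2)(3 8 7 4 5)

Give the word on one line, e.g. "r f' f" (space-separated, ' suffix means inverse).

r r r f' f'

  after r: (1 8 3 7 6 5 4 2)
  after r: (1 3 6 4)(2 8 7 5)
  after r: (1 7 4 8 6 2 3 5)
  after f': (1 6 7 4)(2 8)
  after f': (1 2)(3 8 7 4 5)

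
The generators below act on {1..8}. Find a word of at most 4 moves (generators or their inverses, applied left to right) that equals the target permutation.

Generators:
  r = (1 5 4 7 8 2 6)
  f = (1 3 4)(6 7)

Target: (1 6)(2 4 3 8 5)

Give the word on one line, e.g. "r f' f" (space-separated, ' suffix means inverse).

f' r' r' r'

  after f': (1 4 3)(6 7)
  after r': (1 5)(2 8 7)(3 6 4)
  after r': (2 7 8 4 3)(5 6)
  after r': (1 6)(2 4 3 8 5)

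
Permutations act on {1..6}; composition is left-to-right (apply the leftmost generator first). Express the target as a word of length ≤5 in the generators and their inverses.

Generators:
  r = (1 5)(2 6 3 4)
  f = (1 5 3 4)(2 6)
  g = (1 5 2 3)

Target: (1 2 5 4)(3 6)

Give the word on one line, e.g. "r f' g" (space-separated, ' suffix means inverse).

g' f' g

  after g': (1 3 2 5)
  after f': (1 5 4 3 6 2)
  after g: (1 2 5 4)(3 6)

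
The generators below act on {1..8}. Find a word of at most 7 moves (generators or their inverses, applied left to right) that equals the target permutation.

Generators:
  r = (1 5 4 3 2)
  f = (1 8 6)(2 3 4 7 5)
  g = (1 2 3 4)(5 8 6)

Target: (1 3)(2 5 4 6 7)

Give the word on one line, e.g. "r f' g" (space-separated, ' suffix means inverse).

g f' r' r' r'

  after g: (1 2 3 4)(5 8 6)
  after f': (1 5)(4 6 7)
  after r': (2 3 4 6 7 5)
  after r': (1 2 4 6 7)(3 5)
  after r': (1 3)(2 5 4 6 7)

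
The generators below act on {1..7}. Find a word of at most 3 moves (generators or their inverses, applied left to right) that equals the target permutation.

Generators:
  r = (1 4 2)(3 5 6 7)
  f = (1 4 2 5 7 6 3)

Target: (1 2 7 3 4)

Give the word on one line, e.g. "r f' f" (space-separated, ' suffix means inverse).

f r' r'

  after f: (1 4 2 5 7 6 3)
  after r': (2 3)(5 6 7)
  after r': (1 2 7 3 4)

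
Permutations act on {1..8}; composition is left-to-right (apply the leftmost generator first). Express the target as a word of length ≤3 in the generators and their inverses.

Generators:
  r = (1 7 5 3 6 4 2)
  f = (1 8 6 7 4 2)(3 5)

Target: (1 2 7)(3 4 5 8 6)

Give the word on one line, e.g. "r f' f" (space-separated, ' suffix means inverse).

r' r' f

  after r': (1 2 4 6 3 5 7)
  after r': (1 4 3 7 2 6 5)
  after f: (1 2 7)(3 4 5 8 6)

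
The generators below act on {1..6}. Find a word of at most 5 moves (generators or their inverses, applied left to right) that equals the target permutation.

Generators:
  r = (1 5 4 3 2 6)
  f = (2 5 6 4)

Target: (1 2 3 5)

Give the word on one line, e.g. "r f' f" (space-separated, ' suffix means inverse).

r' f' f'

  after r': (1 6 2 3 4 5)
  after f': (1 5)(2 3 6 4)
  after f': (1 2 3 5)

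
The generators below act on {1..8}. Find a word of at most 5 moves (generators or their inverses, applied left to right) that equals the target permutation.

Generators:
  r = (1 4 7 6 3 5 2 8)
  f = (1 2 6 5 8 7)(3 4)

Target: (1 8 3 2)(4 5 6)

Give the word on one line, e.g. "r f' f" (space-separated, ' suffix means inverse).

  after f: (1 2 6 5 8 7)(3 4)
  after r': (1 5 2 7 8 4 6 3)
  after f: (1 8 3 2)(4 5 6)

f r' f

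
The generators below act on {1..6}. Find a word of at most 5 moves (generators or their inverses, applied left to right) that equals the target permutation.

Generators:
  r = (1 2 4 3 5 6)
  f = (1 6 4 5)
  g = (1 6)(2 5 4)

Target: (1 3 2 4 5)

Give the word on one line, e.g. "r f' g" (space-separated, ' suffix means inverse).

  after f': (1 5 4 6)
  after r': (1 3 4 5 2)
  after g: (1 3 2 6)
  after f: (1 3 2 4 5)

f' r' g f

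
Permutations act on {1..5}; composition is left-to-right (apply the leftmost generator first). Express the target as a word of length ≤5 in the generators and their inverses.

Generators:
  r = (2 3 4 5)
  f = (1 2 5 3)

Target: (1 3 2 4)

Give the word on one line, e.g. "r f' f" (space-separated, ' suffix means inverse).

  after r': (2 5 4 3)
  after f': (1 3)(4 5)
  after r: (1 4 2 3)
  after f': (1 4)(2 5)
  after r': (1 3 2 4)

r' f' r f' r'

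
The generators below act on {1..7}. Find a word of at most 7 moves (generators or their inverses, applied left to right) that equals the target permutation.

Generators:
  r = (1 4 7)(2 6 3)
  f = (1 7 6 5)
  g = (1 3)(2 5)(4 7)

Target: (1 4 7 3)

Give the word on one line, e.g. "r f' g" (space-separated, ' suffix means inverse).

  after f': (1 5 6 7)
  after r': (1 5 2 3 6 4)
  after f: (2 3 5)(4 7 6)
  after r: (1 4)(3 5 6 7)
  after f: (1 4 7 3)

f' r' f r f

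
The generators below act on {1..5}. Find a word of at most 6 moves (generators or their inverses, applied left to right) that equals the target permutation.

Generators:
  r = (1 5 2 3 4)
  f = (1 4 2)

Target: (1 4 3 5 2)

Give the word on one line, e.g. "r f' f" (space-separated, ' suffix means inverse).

r f' r f'

  after r: (1 5 2 3 4)
  after f': (1 5 4 2 3)
  after r: (1 2 4 3 5)
  after f': (1 4 3 5 2)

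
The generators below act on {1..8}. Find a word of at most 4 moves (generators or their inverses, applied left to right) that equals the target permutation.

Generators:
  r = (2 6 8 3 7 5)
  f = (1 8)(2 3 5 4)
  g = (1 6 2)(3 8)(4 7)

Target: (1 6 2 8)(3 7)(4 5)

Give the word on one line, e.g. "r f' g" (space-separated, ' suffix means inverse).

f r'

  after f: (1 8)(2 3 5 4)
  after r': (1 6 2 8)(3 7)(4 5)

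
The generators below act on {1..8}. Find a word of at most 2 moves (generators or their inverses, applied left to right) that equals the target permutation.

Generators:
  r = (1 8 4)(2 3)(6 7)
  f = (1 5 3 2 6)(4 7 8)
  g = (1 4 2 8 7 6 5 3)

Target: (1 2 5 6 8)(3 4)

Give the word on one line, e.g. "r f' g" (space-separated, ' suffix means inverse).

r g'

  after r: (1 8 4)(2 3)(6 7)
  after g': (1 2 5 6 8)(3 4)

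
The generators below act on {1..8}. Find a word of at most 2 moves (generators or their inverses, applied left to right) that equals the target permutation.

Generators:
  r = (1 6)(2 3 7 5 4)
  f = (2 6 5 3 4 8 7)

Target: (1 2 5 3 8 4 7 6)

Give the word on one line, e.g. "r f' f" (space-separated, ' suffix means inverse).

  after r: (1 6)(2 3 7 5 4)
  after f': (1 2 5 3 8 4 7 6)

r f'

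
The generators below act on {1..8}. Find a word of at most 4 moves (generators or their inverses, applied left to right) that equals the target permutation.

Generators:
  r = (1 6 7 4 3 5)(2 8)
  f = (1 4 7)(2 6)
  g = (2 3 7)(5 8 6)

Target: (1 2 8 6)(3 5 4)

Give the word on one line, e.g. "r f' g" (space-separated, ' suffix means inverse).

  after r: (1 6 7 4 3 5)(2 8)
  after f: (1 2 8 6)(3 5 4)

r f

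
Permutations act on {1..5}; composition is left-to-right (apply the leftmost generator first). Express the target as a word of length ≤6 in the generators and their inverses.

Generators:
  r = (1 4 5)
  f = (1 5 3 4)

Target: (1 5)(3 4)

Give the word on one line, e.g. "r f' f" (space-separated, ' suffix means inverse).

  after f: (1 5 3 4)
  after r': (1 4 5 3)
  after f: (3 5 4)
  after r': (1 5)(3 4)

f r' f r'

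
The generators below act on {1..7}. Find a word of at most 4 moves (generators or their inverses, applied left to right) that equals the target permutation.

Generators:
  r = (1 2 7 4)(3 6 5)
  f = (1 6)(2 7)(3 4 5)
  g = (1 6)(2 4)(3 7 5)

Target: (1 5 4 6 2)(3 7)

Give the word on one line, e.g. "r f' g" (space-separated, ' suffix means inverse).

  after f': (1 6)(2 7)(3 5 4)
  after f': (3 4 5)
  after g: (1 6)(2 4 3)(5 7)
  after r: (1 5 4 6 2)(3 7)

f' f' g r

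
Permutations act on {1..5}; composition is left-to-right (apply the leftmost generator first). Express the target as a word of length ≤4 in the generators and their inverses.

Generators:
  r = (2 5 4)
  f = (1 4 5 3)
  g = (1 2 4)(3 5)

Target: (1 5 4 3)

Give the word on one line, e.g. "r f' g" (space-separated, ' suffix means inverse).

r' f r'

  after r': (2 4 5)
  after f: (1 4 3)(2 5)
  after r': (1 5 4 3)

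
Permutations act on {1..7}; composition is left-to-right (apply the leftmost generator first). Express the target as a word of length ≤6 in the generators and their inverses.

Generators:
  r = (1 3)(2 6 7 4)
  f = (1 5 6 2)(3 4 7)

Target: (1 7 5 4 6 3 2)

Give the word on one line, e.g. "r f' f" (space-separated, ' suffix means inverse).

f' r' r' f' r'

  after f': (1 2 6 5)(3 7 4)
  after r': (1 4)(3 6 5)
  after r': (1 7 6 5)(2 4 3)
  after f': (1 4 7 5 2 3 6)
  after r': (1 7 5 4 6 3 2)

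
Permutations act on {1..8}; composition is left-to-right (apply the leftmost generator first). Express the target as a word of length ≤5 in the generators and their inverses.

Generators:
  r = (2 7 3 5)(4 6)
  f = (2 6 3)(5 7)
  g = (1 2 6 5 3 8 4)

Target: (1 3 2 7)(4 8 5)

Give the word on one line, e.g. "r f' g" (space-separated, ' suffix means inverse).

  after f': (2 3 6)(5 7)
  after r: (2 5 3 4 6 7)
  after g: (1 2 3)(4 5 8)(6 7)
  after r': (1 5 8 6 2 7 4 3)
  after g: (1 3 2 7)(4 8 5)

f' r g r' g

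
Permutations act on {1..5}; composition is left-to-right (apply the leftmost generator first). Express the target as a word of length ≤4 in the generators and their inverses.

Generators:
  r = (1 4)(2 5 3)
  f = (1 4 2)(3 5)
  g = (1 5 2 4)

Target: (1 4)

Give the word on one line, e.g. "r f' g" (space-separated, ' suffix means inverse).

  after g: (1 5 2 4)
  after r': (1 2)(3 5)
  after f': (1 4)

g r' f'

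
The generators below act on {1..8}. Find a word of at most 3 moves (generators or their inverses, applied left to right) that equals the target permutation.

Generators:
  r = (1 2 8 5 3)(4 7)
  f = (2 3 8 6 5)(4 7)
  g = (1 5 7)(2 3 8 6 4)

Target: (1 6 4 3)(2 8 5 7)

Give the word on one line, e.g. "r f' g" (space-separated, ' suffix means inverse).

g f' r

  after g: (1 5 7)(2 3 8 6 4)
  after f': (1 6 7)(4 5)
  after r: (1 6 4 3)(2 8 5 7)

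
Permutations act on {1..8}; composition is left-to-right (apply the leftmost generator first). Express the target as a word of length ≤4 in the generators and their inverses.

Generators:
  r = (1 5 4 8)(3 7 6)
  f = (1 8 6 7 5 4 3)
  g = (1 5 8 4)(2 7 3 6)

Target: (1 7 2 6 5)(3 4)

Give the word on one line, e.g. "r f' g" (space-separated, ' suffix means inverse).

g' f r

  after g': (1 4 8 5)(2 6 3 7)
  after f: (1 3 5 8 4 6)(2 7)
  after r: (1 7 2 6 5)(3 4)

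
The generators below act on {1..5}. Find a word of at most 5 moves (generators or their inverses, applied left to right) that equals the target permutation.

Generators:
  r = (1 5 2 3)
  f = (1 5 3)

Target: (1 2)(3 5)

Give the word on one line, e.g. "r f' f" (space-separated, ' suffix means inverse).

r' f f f r'

  after r': (1 3 2 5)
  after f: (2 3)
  after f: (1 5 3 2)
  after f: (1 3 2 5)
  after r': (1 2)(3 5)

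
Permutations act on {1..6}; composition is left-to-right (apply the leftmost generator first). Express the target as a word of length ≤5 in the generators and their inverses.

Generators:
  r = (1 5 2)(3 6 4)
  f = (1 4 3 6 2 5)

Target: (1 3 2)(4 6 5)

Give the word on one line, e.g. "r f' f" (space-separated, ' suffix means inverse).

f' f' f' f'

  after f': (1 5 2 6 3 4)
  after f': (1 2 3)(4 5 6)
  after f': (1 6)(2 4)(3 5)
  after f': (1 3 2)(4 6 5)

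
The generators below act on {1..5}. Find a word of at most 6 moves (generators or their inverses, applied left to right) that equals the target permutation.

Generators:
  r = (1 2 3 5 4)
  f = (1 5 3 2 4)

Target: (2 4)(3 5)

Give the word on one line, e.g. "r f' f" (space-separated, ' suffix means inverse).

f' f' r r f'

  after f': (1 4 2 3 5)
  after f': (1 2 5 4 3)
  after r: (1 3 2 4 5)
  after r: (1 5 2)
  after f': (2 4)(3 5)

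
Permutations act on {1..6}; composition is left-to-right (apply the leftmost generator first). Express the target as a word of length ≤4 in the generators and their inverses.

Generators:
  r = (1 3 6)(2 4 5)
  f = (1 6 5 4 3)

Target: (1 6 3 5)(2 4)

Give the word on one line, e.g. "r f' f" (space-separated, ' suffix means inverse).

f' r

  after f': (1 3 4 5 6)
  after r: (1 6 3 5)(2 4)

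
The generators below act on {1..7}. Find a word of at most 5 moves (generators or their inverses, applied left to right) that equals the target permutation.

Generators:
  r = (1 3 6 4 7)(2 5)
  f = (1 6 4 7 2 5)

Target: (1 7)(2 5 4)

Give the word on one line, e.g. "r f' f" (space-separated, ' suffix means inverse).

  after r': (1 7 4 6 3)(2 5)
  after r': (1 4 3 7 6)
  after r': (1 6 7 3 4)(2 5)
  after f': (3 6 4 5 7)
  after r': (1 7)(2 5 4)

r' r' r' f' r'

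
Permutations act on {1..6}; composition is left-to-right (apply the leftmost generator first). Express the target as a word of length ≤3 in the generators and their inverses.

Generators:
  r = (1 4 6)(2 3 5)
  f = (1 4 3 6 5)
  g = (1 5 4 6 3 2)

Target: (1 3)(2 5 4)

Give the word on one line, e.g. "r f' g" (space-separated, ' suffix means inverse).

  after g': (1 2 3 6 4 5)
  after r: (1 3)(2 5 4)

g' r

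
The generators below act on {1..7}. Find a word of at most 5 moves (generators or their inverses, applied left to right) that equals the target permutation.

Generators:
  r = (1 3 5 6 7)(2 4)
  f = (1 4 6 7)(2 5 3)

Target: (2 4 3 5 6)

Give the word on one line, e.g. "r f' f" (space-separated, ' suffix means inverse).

  after f: (1 4 6 7)(2 5 3)
  after f: (1 6)(2 3 5)(4 7)
  after f: (1 7 6 4)
  after r: (2 4 3 5 6)

f f f r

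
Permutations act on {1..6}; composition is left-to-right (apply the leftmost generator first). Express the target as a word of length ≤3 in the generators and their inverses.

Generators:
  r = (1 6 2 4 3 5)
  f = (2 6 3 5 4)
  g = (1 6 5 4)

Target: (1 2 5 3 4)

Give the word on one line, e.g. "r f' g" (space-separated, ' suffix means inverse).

g' f g

  after g': (1 4 5 6)
  after f: (1 2 6)(3 5)
  after g: (1 2 5 3 4)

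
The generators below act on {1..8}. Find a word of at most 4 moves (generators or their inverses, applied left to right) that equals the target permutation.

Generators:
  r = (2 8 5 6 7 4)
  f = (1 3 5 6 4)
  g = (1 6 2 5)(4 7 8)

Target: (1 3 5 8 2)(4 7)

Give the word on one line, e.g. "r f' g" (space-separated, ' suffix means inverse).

  after r': (2 4 7 6 5 8)
  after f: (1 3 5 8 2)(4 7)

r' f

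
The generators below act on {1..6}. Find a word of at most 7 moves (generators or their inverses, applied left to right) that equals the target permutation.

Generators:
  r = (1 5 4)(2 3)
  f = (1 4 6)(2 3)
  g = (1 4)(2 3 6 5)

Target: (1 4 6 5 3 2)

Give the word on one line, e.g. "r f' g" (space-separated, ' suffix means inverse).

  after g': (1 4)(2 5 6 3)
  after r: (2 4 5 6)
  after g: (1 4 2)(3 6)
  after g: (2 4 3 5)
  after g: (1 4 6 5 3 2)

g' r g g g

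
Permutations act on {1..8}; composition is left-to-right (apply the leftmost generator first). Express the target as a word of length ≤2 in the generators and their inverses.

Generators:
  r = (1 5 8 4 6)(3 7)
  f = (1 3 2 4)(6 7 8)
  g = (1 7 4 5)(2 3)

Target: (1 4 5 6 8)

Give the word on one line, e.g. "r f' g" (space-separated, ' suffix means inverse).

  after r': (1 6 4 8 5)(3 7)
  after r': (1 4 5 6 8)

r' r'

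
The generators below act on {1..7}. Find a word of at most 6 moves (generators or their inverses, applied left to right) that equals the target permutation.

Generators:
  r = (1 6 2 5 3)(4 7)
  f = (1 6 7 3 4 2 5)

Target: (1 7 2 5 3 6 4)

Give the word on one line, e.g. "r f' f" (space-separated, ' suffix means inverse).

  after f': (1 5 2 4 3 7 6)
  after r: (1 3 4)(2 7)
  after f: (1 4 6 7 5)(2 3)
  after r': (1 7 2 5 3 6 4)

f' r f r'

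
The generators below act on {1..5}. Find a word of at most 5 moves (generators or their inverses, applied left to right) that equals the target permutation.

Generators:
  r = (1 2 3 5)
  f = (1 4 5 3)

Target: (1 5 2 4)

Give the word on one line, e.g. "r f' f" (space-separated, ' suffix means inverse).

  after r': (1 5 3 2)
  after r': (1 3)(2 5)
  after f': (1 5 2 4)

r' r' f'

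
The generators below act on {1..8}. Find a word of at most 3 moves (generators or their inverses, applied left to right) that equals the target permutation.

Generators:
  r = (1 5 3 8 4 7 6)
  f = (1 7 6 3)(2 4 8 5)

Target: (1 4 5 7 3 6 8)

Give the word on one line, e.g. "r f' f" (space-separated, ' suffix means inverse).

r' r' r'

  after r': (1 6 7 4 8 3 5)
  after r': (1 7 8 5 6 4 3)
  after r': (1 4 5 7 3 6 8)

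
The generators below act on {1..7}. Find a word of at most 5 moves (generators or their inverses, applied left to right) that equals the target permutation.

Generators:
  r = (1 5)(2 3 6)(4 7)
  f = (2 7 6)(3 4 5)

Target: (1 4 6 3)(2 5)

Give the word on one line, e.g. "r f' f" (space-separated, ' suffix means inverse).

f' r' f'

  after f': (2 6 7)(3 5 4)
  after r': (1 5 7 6 4 2 3)
  after f': (1 4 6 3)(2 5)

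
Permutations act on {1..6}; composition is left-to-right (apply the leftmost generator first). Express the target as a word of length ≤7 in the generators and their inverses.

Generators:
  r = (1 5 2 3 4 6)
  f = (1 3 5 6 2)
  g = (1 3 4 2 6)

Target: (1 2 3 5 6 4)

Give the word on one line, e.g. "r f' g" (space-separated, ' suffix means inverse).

g g f' g' r'

  after g: (1 3 4 2 6)
  after g: (1 4 6 3 2)
  after f': (1 4 5 3 6)
  after g': (1 3 2 4 5)
  after r': (1 2 3 5 6 4)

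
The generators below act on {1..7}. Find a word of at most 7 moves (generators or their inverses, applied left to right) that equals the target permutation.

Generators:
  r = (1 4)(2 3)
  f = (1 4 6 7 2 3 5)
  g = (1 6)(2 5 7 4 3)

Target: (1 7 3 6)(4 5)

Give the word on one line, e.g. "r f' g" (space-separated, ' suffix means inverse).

  after r: (1 4)(2 3)
  after g: (1 3 5 7 4 6)
  after g: (1 2 5 4)(3 7)
  after f': (1 7 2 3 6 4 5)
  after r: (1 7 3 6)(4 5)

r g g f' r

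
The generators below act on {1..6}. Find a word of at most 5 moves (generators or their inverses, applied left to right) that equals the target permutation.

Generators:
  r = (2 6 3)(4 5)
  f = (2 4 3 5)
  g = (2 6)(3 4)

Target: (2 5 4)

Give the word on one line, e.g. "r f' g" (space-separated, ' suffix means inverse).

r' f g' r r

  after r': (2 3 6)(4 5)
  after f: (2 5 3 6 4)
  after g': (2 5 4 6 3)
  after r: (2 4 3 6)
  after r: (2 5 4)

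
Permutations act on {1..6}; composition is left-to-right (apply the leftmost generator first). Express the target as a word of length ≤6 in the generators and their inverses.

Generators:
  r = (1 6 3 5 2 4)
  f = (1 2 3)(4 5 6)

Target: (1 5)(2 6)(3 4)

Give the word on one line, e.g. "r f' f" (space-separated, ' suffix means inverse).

  after r: (1 6 3 5 2 4)
  after f: (1 4 2 5 3 6)
  after r': (1 2 3)(4 5 6)
  after r': (1 5)(2 6)(3 4)

r f r' r'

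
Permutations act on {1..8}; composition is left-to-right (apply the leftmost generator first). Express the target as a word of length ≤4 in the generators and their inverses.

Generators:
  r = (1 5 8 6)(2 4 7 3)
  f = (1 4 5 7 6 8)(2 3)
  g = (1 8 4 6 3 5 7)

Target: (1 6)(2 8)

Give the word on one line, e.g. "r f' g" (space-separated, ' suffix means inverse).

  after r: (1 5 8 6)(2 4 7 3)
  after g: (1 7 5 4)(2 6 8 3)
  after f: (1 6)(2 8)

r g f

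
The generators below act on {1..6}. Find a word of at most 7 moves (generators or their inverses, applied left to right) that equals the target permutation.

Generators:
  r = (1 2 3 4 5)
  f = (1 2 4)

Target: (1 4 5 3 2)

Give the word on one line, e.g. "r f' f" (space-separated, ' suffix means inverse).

f f r' f' r

  after f: (1 2 4)
  after f: (1 4 2)
  after r': (1 3 2 5 4)
  after f': (1 3)(2 5)
  after r: (1 4 5 3 2)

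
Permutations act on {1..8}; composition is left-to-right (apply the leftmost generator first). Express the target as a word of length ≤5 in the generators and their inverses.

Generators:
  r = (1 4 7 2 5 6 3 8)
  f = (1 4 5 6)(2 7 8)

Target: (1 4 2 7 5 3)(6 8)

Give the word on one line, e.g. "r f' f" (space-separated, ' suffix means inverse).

  after r': (1 8 3 6 5 2 7 4)
  after f: (1 2 8 3)(5 7)
  after f: (1 7 6)(3 4 5 8)
  after r': (1 4 2 7 5 3)(6 8)

r' f f r'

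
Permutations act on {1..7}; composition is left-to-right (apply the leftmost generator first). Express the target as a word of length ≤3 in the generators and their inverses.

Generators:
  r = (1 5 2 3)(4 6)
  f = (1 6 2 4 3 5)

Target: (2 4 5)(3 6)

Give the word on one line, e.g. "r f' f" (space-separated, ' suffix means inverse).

f' r'

  after f': (1 5 3 4 2 6)
  after r': (2 4 5)(3 6)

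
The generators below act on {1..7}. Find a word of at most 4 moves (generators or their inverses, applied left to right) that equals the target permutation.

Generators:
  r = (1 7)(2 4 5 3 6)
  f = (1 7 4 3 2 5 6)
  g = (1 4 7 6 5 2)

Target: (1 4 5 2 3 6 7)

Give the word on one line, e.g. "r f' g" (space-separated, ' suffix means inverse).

  after r': (1 7)(2 6 3 5 4)
  after f: (1 4 5 3 6 2)
  after g: (1 7 6)(2 4)(3 5)
  after f: (1 4 5 2 3 6 7)

r' f g f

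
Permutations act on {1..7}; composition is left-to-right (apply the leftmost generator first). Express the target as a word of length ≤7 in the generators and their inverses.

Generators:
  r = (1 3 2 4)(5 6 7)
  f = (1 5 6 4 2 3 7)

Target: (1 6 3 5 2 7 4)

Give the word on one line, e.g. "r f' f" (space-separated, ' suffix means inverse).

  after r: (1 3 2 4)(5 6 7)
  after f: (1 7 6)(4 5)
  after f: (2 3 7 4 6 5)
  after r': (1 4 5 3 6 7 2)
  after f': (1 6 3 5 2 7 4)

r f f r' f'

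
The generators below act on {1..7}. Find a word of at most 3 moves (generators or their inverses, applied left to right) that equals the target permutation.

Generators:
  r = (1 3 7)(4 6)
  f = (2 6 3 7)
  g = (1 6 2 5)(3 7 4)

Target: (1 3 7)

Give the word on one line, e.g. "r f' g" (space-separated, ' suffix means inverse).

r' r'

  after r': (1 7 3)(4 6)
  after r': (1 3 7)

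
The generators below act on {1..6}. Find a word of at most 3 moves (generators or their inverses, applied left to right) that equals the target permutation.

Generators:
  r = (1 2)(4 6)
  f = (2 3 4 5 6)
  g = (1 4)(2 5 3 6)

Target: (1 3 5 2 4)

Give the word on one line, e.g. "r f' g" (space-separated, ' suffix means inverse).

g f'

  after g: (1 4)(2 5 3 6)
  after f': (1 3 5 2 4)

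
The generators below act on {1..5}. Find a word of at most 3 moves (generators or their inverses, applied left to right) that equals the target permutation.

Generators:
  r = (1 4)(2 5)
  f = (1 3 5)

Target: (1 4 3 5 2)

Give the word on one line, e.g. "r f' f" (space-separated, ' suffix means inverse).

r f

  after r: (1 4)(2 5)
  after f: (1 4 3 5 2)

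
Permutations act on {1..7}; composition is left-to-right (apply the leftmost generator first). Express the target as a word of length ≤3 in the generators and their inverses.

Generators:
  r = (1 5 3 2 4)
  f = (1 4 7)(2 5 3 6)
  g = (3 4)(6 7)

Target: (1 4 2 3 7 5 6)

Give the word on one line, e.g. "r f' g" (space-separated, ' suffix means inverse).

g' f' f'

  after g': (3 4)(6 7)
  after f': (1 7 3)(2 6 4 5)
  after f': (1 4 2 3 7 5 6)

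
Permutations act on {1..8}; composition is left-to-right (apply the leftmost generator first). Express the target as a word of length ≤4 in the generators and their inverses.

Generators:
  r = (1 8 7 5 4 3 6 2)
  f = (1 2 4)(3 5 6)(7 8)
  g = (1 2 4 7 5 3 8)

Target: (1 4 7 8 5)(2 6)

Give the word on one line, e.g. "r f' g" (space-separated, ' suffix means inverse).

g' g' g' r

  after g': (1 8 3 5 7 4 2)
  after g': (1 3 7 2 8 5 4)
  after g': (1 5 2 3 4 8 7)
  after r: (1 4 7 8 5)(2 6)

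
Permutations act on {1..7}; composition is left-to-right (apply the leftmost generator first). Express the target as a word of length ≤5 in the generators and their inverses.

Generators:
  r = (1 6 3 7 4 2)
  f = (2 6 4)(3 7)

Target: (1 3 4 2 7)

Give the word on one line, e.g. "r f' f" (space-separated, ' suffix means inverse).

  after r: (1 6 3 7 4 2)
  after r: (1 3 4)(2 6 7)
  after r: (1 7)(2 3)(4 6)
  after f': (1 3 4 2 7)

r r r f'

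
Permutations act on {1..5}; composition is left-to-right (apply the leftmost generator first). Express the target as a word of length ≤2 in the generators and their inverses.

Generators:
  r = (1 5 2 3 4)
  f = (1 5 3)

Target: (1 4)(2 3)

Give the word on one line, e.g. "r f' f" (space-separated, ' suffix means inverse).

f' r

  after f': (1 3 5)
  after r: (1 4)(2 3)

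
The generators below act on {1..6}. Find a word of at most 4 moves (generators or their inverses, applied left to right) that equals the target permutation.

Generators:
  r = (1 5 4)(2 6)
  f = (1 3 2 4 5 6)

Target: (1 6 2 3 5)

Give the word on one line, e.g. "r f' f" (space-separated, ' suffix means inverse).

r f' r' f

  after r: (1 5 4)(2 6)
  after f': (1 4 6 3)(2 5)
  after r': (1 5 6 3 4 2)
  after f: (1 6 2 3 5)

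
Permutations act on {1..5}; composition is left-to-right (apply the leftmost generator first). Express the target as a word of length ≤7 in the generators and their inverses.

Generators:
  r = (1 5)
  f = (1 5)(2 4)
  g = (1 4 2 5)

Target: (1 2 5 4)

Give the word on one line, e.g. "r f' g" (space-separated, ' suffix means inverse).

  after g': (1 5 2 4)
  after g': (1 2)(4 5)
  after f': (1 4)(2 5)
  after r': (1 4 5 2)
  after f': (1 2 5 4)

g' g' f' r' f'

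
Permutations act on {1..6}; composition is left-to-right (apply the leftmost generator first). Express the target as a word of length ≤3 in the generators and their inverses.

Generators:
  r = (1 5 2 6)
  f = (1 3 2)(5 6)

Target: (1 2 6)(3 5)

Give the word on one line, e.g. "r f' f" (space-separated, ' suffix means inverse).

  after f: (1 3 2)(5 6)
  after r: (1 3 6 2 5)
  after f: (1 2 6)(3 5)

f r f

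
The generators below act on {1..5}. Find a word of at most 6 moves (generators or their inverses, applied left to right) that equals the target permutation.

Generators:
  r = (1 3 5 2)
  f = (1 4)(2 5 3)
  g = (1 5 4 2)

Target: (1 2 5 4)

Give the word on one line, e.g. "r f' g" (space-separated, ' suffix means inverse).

f g f' g' f

  after f: (1 4)(2 5 3)
  after g: (1 2 4 5 3)
  after f': (1 3 4 2)
  after g': (1 3 5)
  after f: (1 2 5 4)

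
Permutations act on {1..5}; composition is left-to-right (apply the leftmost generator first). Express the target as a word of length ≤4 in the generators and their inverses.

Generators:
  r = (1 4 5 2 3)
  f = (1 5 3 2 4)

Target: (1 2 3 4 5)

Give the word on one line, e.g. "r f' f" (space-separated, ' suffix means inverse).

  after r': (1 3 2 5 4)
  after f: (1 2 3 4 5)

r' f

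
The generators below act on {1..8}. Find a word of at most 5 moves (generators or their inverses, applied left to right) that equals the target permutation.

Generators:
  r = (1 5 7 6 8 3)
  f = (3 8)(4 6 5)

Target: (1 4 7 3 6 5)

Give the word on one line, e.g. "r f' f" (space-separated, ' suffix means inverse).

r r r f' r

  after r: (1 5 7 6 8 3)
  after r: (1 7 8)(3 5 6)
  after r: (1 6)(3 7)(5 8)
  after f': (1 4 5 3 7 8 6)
  after r: (1 4 7 3 6 5)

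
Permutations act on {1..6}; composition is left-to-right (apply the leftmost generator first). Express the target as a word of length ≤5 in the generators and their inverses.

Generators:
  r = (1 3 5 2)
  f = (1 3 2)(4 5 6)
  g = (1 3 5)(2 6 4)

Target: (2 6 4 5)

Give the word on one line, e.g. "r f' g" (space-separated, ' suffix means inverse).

r' f' f'

  after r': (1 2 5 3)
  after f': (1 3 2 4 6 5)
  after f': (2 6 4 5)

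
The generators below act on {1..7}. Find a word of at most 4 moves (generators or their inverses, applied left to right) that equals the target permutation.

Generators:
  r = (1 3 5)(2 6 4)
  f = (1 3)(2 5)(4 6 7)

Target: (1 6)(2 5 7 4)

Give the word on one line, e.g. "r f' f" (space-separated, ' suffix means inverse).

  after f': (1 3)(2 5)(4 7 6)
  after r: (1 5 6 2)(4 7)
  after f: (1 2 3)(5 7 6)
  after r: (1 6)(2 5 7 4)

f' r f r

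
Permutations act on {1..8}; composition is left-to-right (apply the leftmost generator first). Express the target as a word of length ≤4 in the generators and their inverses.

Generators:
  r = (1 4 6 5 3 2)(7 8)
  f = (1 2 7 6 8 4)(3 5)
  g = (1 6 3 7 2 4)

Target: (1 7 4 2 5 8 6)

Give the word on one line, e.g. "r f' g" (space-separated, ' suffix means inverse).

  after r': (1 2 3 5 6 4)(7 8)
  after f: (1 7 4 2 5 8 6)

r' f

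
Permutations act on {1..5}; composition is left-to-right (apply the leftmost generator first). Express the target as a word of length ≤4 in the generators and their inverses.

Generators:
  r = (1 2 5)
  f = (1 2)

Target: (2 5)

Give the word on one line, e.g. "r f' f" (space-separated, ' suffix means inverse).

f' r' f f

  after f': (1 2)
  after r': (2 5)
  after f: (1 2 5)
  after f: (2 5)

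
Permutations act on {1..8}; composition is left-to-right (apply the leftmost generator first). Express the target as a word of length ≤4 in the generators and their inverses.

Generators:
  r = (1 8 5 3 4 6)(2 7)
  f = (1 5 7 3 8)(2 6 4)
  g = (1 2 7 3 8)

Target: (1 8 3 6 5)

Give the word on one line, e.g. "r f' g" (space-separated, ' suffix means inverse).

f' g' f

  after f': (1 8 3 7 5)(2 4 6)
  after g': (1 3 2 4 6)(5 8 7)
  after f: (1 8 3 6 5)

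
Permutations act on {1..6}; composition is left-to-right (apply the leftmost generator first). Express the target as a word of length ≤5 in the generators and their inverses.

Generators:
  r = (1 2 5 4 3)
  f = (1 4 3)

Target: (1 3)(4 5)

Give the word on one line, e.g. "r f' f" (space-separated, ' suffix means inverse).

  after r: (1 2 5 4 3)
  after f: (1 2 5 3 4)
  after f: (1 2 5)
  after r': (3 4 5)
  after f': (1 3)(4 5)

r f f r' f'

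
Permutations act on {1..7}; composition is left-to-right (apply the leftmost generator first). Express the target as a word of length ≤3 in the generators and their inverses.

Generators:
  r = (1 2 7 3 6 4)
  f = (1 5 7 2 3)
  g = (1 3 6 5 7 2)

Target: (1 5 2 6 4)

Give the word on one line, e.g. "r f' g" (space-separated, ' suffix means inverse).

r f' g'

  after r: (1 2 7 3 6 4)
  after f': (1 7 2 5)(3 6 4)
  after g': (1 5 2 6 4)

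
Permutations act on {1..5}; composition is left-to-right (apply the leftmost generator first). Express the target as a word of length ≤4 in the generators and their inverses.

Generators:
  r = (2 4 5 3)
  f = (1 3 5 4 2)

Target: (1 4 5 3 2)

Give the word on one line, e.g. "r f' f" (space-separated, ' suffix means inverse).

  after r': (2 3 5 4)
  after f': (1 2)
  after r: (1 4 5 3 2)

r' f' r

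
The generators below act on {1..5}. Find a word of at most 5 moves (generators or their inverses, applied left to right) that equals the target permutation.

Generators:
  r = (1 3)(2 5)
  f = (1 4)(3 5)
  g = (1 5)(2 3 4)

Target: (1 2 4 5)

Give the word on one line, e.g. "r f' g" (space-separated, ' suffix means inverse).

r' g' f'

  after r': (1 3)(2 5)
  after g': (1 2)(3 5 4)
  after f': (1 2 4 5)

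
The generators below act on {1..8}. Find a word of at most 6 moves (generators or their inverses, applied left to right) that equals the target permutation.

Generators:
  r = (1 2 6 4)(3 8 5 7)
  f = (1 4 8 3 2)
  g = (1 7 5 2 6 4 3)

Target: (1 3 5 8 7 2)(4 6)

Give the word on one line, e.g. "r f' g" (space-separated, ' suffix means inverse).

g' f' g r'

  after g': (1 3 4 6 2 5 7)
  after f': (1 8 4 6 3)(2 5 7)
  after g: (1 8 3 7 6)
  after r': (1 3 5 8 7 2)(4 6)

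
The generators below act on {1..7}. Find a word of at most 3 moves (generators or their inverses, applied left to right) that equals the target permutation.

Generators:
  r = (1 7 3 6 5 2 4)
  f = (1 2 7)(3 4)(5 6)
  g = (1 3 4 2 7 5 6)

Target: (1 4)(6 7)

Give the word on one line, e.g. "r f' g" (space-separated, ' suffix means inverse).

g f'

  after g: (1 3 4 2 7 5 6)
  after f': (1 4)(6 7)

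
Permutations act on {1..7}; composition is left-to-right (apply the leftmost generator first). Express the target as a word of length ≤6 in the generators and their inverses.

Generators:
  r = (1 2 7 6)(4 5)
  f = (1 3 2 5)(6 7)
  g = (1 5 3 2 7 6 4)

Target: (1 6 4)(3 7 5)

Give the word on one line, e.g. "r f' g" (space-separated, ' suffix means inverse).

  after g: (1 5 3 2 7 6 4)
  after g: (1 3 7 4 5 2 6)
  after f': (2 7 4)(3 6 5)
  after r': (1 6 4)(3 7 5)

g g f' r'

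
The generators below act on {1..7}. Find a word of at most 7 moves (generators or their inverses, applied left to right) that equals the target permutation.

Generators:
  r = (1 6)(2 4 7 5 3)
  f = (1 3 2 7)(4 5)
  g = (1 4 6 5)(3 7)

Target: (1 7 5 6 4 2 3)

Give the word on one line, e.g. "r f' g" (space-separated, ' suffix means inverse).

  after f': (1 7 2 3)(4 5)
  after r': (1 4 7 3 6)(2 5)
  after f': (1 5 3 6 7)(2 4)
  after f': (1 4 3 6 2 5)
  after r: (1 7 5 6 4 2 3)

f' r' f' f' r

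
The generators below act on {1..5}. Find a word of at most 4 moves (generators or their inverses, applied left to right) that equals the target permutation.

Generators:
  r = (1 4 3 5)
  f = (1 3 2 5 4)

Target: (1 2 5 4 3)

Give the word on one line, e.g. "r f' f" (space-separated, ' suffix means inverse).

r' f' r

  after r': (1 5 3 4)
  after f': (1 2 3 5)
  after r: (1 2 5 4 3)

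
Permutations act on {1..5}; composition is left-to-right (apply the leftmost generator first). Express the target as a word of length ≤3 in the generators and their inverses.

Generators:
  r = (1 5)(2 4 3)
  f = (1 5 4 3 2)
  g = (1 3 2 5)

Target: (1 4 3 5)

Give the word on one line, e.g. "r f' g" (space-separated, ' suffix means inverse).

g' f

  after g': (1 5 2 3)
  after f: (1 4 3 5)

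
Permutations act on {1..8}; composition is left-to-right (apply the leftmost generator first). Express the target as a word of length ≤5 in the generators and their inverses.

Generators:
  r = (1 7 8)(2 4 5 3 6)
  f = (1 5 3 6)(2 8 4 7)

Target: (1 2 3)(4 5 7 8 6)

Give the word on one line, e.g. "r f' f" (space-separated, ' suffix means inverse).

  after f: (1 5 3 6)(2 8 4 7)
  after r: (1 3 2)(4 8 5 6 7)
  after f: (1 6 2 5)(3 8)
  after r: (1 2 3)(4 5 7 8 6)

f r f r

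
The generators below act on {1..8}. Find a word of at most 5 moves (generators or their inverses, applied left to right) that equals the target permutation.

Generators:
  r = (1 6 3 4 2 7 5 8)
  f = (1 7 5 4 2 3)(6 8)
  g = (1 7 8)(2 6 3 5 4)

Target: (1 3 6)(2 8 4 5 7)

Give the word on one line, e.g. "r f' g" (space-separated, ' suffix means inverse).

f g' f'

  after f: (1 7 5 4 2 3)(6 8)
  after g': (2 6 7 3 8)
  after f': (1 3 6)(2 8 4 5 7)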